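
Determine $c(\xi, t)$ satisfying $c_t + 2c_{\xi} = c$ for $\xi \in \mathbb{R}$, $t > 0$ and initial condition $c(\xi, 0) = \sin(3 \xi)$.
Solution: Substitute $c = e^{t}u$, i.e. $u = e^{-t}c$.
By the product rule, $c_t = e^{t}(u_t + u)$, $c_{\xi} = e^{t}u_{\xi}$.
Substituting into the PDE and dividing by $e^{t}$: $u_t + u + 2u_{\xi} = u$.
The lower-order terms cancel, leaving the standard advection equation $u_t + 2u_{\xi} = 0$.
Initial data for $u$: $u(\xi,0) = c(\xi,0) = \sin(3 \xi)$.
Solve for $u$:
  By method of characteristics (waves move right with speed 2):
  Along characteristics $\xi - 2t =$ const, $u$ is constant, so $u(\xi,t) = f(\xi - 2t)$ with $f = u( \cdot , 0)$.
Hence $u(\xi,t) = - \sin(6 t - 3 \xi)$.
Transform back: $c(\xi,t) = e^{t}u(\xi,t)$.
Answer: $c(\xi, t) = e^{t} \sin(3 \xi - 6 t)$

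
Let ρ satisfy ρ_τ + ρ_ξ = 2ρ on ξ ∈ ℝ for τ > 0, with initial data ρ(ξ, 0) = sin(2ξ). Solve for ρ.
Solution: Substitute ρ = exp(2τ)u.
Then ρ_τ = exp(2τ)(u_τ + 2u), ρ_ξ = exp(2τ)u_ξ; substituting and dividing by exp(2τ), the lower-order terms cancel: u_τ + u_ξ = 0 (standard advection equation).
Data for u: u(ξ,0) = ρ(ξ,0) = sin(2ξ).
By characteristics (dξ/dτ = 1), u(ξ,τ) = f(ξ - τ) with f = u(·, 0).
So u(ξ,τ) = sin(2ξ - 2τ), and ρ(ξ,τ) = exp(2τ)u(ξ,τ).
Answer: ρ(ξ, τ) = exp(2τ)sin(2ξ - 2τ)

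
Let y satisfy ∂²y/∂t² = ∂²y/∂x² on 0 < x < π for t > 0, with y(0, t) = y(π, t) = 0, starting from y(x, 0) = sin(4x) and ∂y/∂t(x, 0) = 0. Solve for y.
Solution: Using separation of variables y = X(x)T(t):
Eigenfunctions: sin(nx), n = 1, 2, 3, ...
General solution: y(x, t) = Σ [A_n cos(n t) + B_n sin(n t)] sin(nx)
From y(x,0) = sin(4x): A_4=1. From y_t(x,0) = 0: all B_n = 0.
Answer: y(x, t) = sin(4x)cos(4t)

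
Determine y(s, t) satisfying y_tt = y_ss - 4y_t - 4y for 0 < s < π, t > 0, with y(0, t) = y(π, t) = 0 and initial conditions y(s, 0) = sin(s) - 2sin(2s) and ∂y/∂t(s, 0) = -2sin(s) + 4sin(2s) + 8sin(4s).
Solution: Substitute y = exp(-2t)u, i.e. u = exp(2t)y.
By the product rule, y_t = exp(-2t)(u_t - 2u), y_tt = exp(-2t)(u_tt - 4u_t + 4u), y_ss = exp(-2t)u_ss.
Substituting into the PDE and dividing by exp(-2t): u_tt - 4u_t + 4u = u_ss - 4(u_t - 2u) - 4u.
The lower-order terms cancel, leaving the standard wave equation u_tt = u_ss.
Initial data for u: u(s,0) = y(s,0) = sin(s) - 2sin(2s); u_t(s,0) = y_t(s,0) + 2y(s,0) = 8sin(4s). The boundary conditions carry over: u(0,t) = u(π,t) = 0.
Solve for u:
  Using separation of variables u = X(s)T(t):
  Eigenfunctions: sin(ns), n = 1, 2, 3, ...
  General solution: u(s, t) = Σ [A_n cos(n t) + B_n sin(n t)] sin(ns)
  From u(s,0) = sin(s) - 2sin(2s): A_1=1, A_2=-2. From u_t(s,0) = 8sin(4s), using u_t(s,0) = Σ ω_n B_n sin(ns) with ω_n = n: B_4 = 8/4 = 2.
Hence u(s,t) = sin(s)cos(t) - 2sin(2s)cos(2t) + 2sin(4s)sin(4t).
Transform back: y(s,t) = exp(-2t)u(s,t).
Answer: y(s, t) = exp(-2t)sin(s)cos(t) - 2exp(-2t)sin(2s)cos(2t) + 2exp(-2t)sin(4s)sin(4t)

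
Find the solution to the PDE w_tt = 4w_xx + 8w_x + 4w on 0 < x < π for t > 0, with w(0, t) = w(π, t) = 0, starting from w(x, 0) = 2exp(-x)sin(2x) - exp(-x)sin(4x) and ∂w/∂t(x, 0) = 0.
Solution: Substitute w = exp(-x)u.
Then w_x = exp(-x)(u_x - u), w_xx = exp(-x)(u_xx - 2u_x + u), w_tt = exp(-x)u_tt; substituting and dividing by exp(-x), the lower-order terms cancel: u_tt = 4u_xx (standard wave equation).
Data for u: u(x,0) = exp(x)w(x,0) = 2sin(2x) - sin(4x); u_t(x,0) = exp(x)w_t(x,0) = 0. The boundary conditions carry over: u(0,t) = u(π,t) = 0.
Separating variables: u = Σ [A_n cos(ω_n t) + B_n sin(ω_n t)] sin(nx), ω_n = 2n. From ICs: A_2=2, A_4=-1.
So u(x,t) = 2sin(2x)cos(4t) - sin(4x)cos(8t), and w(x,t) = exp(-x)u(x,t).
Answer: w(x, t) = 2exp(-x)sin(2x)cos(4t) - exp(-x)sin(4x)cos(8t)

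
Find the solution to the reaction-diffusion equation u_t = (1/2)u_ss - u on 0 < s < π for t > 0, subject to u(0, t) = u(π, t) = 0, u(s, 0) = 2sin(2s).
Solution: Substitute u = exp(-t)w, i.e. w = exp(t)u.
By the product rule, u_t = exp(-t)(w_t - w), u_ss = exp(-t)w_ss.
Substituting into the PDE and dividing by exp(-t): w_t - w = (1/2)w_ss - w.
The lower-order terms cancel, leaving the standard heat equation w_t = (1/2)w_ss.
Initial data for w: w(s,0) = u(s,0) = 2sin(2s). The boundary conditions carry over: w(0,t) = w(π,t) = 0.
Solve for w:
  Using separation of variables w = X(s)T(t):
  Eigenfunctions: sin(ns), n = 1, 2, 3, ...
  General solution: w(s, t) = Σ c_n sin(ns) exp(-n² t/2)
  Matching w(s,0) = 2sin(2s) term by term: c_2=2.
Hence w(s,t) = 2exp(-2t)sin(2s).
Transform back: u(s,t) = exp(-t)w(s,t).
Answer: u(s, t) = 2exp(-3t)sin(2s)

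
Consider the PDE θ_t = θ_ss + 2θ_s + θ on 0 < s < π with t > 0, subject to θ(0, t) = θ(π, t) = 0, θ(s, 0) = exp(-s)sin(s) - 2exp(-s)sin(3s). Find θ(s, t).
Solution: Substitute θ = exp(-s)u.
Then θ_s = exp(-s)(u_s - u), θ_ss = exp(-s)(u_ss - 2u_s + u), θ_t = exp(-s)u_t; substituting and dividing by exp(-s), the lower-order terms cancel: u_t = u_ss (standard heat equation).
Data for u: u(s,0) = exp(s)θ(s,0) = sin(s) - 2sin(3s). The boundary conditions carry over: u(0,t) = u(π,t) = 0.
Separating variables: u = Σ c_n exp(-n²t) sin(ns). From u(s,0) = sin(s) - 2sin(3s): c_1=1, c_3=-2.
So u(s,t) = exp(-t)sin(s) - 2exp(-9t)sin(3s), and θ(s,t) = exp(-s)u(s,t).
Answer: θ(s, t) = exp(-s)exp(-t)sin(s) - 2exp(-s)exp(-9t)sin(3s)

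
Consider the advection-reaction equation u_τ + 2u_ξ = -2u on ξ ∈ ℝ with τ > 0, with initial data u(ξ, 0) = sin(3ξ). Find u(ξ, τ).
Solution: Substitute u = exp(-2τ)w.
Then u_τ = exp(-2τ)(w_τ - 2w), u_ξ = exp(-2τ)w_ξ; substituting and dividing by exp(-2τ), the lower-order terms cancel: w_τ + 2w_ξ = 0 (standard advection equation).
Data for w: w(ξ,0) = u(ξ,0) = sin(3ξ).
By characteristics (dξ/dτ = 2), w(ξ,τ) = f(ξ - 2τ) with f = w(·, 0).
So w(ξ,τ) = sin(3ξ - 6τ), and u(ξ,τ) = exp(-2τ)w(ξ,τ).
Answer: u(ξ, τ) = exp(-2τ)sin(3ξ - 6τ)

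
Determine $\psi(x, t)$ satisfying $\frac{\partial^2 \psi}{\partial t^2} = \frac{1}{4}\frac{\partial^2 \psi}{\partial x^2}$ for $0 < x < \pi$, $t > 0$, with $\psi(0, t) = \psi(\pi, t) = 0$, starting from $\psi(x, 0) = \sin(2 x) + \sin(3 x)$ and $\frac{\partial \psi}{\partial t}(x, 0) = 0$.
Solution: Separating variables: $\psi = \sum [A_n \cos(\omega_n t) + B_n \sin(\omega_n t)] \sin(nx)$, $\omega_n = n/2$. From ICs: $A_2=1, A_3=1$.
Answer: $\psi(x, t) = \sin(2 x) \cos(t) + \sin(3 x) \cos(3 t/2)$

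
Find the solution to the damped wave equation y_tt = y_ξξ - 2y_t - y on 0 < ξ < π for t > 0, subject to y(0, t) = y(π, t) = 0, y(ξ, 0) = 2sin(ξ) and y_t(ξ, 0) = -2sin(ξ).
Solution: Substitute y = exp(-t)u.
Then y_t = exp(-t)(u_t - u), y_tt = exp(-t)(u_tt - 2u_t + u), y_ξξ = exp(-t)u_ξξ; substituting and dividing by exp(-t), the lower-order terms cancel: u_tt = u_ξξ (standard wave equation).
Data for u: u(ξ,0) = y(ξ,0) = 2sin(ξ); u_t(ξ,0) = y_t(ξ,0) + y(ξ,0) = 0. The boundary conditions carry over: u(0,t) = u(π,t) = 0.
Separating variables: u = Σ [A_n cos(ω_n t) + B_n sin(ω_n t)] sin(nξ), ω_n = n. From ICs: A_1=2.
So u(ξ,t) = 2sin(ξ)cos(t), and y(ξ,t) = exp(-t)u(ξ,t).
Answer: y(ξ, t) = 2exp(-t)sin(ξ)cos(t)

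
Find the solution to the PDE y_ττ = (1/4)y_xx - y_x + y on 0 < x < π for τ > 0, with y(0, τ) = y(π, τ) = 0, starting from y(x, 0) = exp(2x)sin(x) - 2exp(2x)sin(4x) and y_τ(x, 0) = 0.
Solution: Substitute y = exp(2x)u.
Then y_x = exp(2x)(u_x + 2u), y_xx = exp(2x)(u_xx + 4u_x + 4u), y_ττ = exp(2x)u_ττ; substituting and dividing by exp(2x), the lower-order terms cancel: u_ττ = (1/4)u_xx (standard wave equation).
Data for u: u(x,0) = exp(-2x)y(x,0) = sin(x) - 2sin(4x); u_τ(x,0) = exp(-2x)y_τ(x,0) = 0. The boundary conditions carry over: u(0,τ) = u(π,τ) = 0.
Separating variables: u = Σ [A_n cos(ω_n τ) + B_n sin(ω_n τ)] sin(nx), ω_n = n/2. From ICs: A_1=1, A_4=-2.
So u(x,τ) = sin(x)cos(τ/2) - 2sin(4x)cos(2τ), and y(x,τ) = exp(2x)u(x,τ).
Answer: y(x, τ) = exp(2x)sin(x)cos(τ/2) - 2exp(2x)sin(4x)cos(2τ)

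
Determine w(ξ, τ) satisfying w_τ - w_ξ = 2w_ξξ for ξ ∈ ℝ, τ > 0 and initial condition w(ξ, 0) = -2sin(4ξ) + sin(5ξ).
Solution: Change to a moving frame: let η = ξ + τ, σ = τ and write w(ξ,τ) = u(η,σ).
By the chain rule w_τ = u_σ + u_η, w_ξ = u_η, w_ξξ = u_ηη.
Then w_τ - w_ξ = u_σ: the advection term cancels and the PDE becomes the heat equation u_σ = 2u_ηη on η ∈ ℝ.
Initial data: u(η,0) = w(η,0) = -2sin(4η) + sin(5η).
On η ∈ ℝ each mode satisfies (sin(nη))″ = -n² sin(nη), so exp(-2n²σ) sin(nη) solves the heat equation; by superposition u(η,σ) = Σ c_n exp(-2n²σ) sin(nη).
Reading off the coefficients: c_4=-2, c_5=1, so u(η,σ) = -2exp(-32σ)sin(4η) + exp(-50σ)sin(5η).
Substituting back η = ξ + τ, σ = τ: w(ξ,τ) = u(ξ + τ, τ).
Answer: w(ξ, τ) = -2exp(-32τ)sin(4ξ + 4τ) + exp(-50τ)sin(5ξ + 5τ)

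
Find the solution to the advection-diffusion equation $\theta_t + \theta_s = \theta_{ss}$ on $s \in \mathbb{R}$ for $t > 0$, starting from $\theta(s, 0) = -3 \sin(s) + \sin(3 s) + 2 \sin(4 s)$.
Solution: Change to a moving frame: let $\eta = s - t$, $\sigma = t$ and write $\theta(s,t) = u(\eta,\sigma)$.
By the chain rule $\theta_t = u_{\sigma} - u_{\eta}$, $\theta_s = u_{\eta}$, $\theta_{ss} = u_{\eta\eta}$.
Then $\theta_t + \theta_s = u_{\sigma}$: the advection term cancels and the PDE becomes the heat equation $u_{\sigma} = u_{\eta\eta}$ on $\eta \in \mathbb{R}$.
Initial data: $u(\eta,0) = \theta(\eta,0) = -3 \sin(\eta) + \sin(3 \eta) + 2 \sin(4 \eta)$.
On $\eta \in \mathbb{R}$ each mode satisfies $(\sin(n\eta))'' = -n^2 \sin(n\eta)$, so $e^{-n^2\sigma} \sin(n\eta)$ solves the heat equation; by superposition $u(\eta,\sigma) = \sum c_n e^{-n^2\sigma} \sin(n\eta)$.
Reading off the coefficients: $c_1=-3, c_3=1, c_4=2$, so $u(\eta,\sigma) = -3 e^{-\sigma} \sin(\eta) + e^{-9 \sigma} \sin(3 \eta) + 2 e^{-16 \sigma} \sin(4 \eta)$.
Substituting back $\eta = s - t$, $\sigma = t$: $\theta(s,t) = u(s - t, t)$.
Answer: $\theta(s, t) = -3 e^{-t} \sin(s - t) + e^{-9 t} \sin(3 s - 3 t) + 2 e^{-16 t} \sin(4 s - 4 t)$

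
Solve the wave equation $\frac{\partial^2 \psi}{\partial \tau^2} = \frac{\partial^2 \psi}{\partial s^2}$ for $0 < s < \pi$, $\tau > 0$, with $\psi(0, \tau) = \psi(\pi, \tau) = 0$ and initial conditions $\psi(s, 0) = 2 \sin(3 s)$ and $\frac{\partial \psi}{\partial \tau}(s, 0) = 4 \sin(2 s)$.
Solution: Separating variables: $\psi = \sum [A_n \cos(\omega_n \tau) + B_n \sin(\omega_n \tau)] \sin(ns)$, $\omega_n = n$. From ICs ($B_n$ = velocity coefficient / $\omega_n$): $A_3=2, B_2=2$.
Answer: $\psi(s, \tau) = 2 \sin(2 \tau) \sin(2 s) + 2 \sin(3 s) \cos(3 \tau)$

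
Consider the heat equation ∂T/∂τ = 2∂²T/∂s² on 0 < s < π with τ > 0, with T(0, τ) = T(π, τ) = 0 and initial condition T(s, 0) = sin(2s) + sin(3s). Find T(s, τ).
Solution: Using separation of variables T = X(s)G(τ):
Eigenfunctions: sin(ns), n = 1, 2, 3, ...
General solution: T(s, τ) = Σ c_n sin(ns) exp(-2n² τ)
Matching T(s,0) = sin(2s) + sin(3s) term by term: c_2=1, c_3=1.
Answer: T(s, τ) = exp(-8τ)sin(2s) + exp(-18τ)sin(3s)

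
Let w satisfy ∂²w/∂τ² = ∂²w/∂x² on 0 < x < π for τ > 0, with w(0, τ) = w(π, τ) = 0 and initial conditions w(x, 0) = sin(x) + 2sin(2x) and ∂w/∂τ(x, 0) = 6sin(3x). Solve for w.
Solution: Separating variables: w = Σ [A_n cos(ω_n τ) + B_n sin(ω_n τ)] sin(nx), ω_n = n. From ICs (B_n = velocity coefficient / ω_n): A_1=1, A_2=2, B_3=2.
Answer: w(x, τ) = sin(x)cos(τ) + 2sin(2x)cos(2τ) + 2sin(3x)sin(3τ)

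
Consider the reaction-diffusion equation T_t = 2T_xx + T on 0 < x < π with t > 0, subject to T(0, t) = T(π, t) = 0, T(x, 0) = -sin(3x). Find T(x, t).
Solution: Substitute T = exp(t)u, i.e. u = exp(-t)T.
By the product rule, T_t = exp(t)(u_t + u), T_xx = exp(t)u_xx.
Substituting into the PDE and dividing by exp(t): u_t + u = 2u_xx + u.
The lower-order terms cancel, leaving the standard heat equation u_t = 2u_xx.
Initial data for u: u(x,0) = T(x,0) = -sin(3x). The boundary conditions carry over: u(0,t) = u(π,t) = 0.
Solve for u:
  Using separation of variables u = X(x)G(t):
  Eigenfunctions: sin(nx), n = 1, 2, 3, ...
  General solution: u(x, t) = Σ c_n sin(nx) exp(-2n² t)
  Matching u(x,0) = -sin(3x) term by term: c_3=-1.
Hence u(x,t) = -exp(-18t)sin(3x).
Transform back: T(x,t) = exp(t)u(x,t).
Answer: T(x, t) = -exp(-17t)sin(3x)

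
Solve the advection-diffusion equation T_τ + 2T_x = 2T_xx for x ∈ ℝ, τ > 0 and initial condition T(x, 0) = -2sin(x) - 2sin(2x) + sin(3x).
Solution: Change to a moving frame: let η = x - 2τ, σ = τ and write T(x,τ) = u(η,σ).
By the chain rule T_τ = u_σ - 2u_η, T_x = u_η, T_xx = u_ηη.
Then T_τ + 2T_x = u_σ: the advection term cancels and the PDE becomes the heat equation u_σ = 2u_ηη on η ∈ ℝ.
Initial data: u(η,0) = T(η,0) = -2sin(η) - 2sin(2η) + sin(3η).
On η ∈ ℝ each mode satisfies (sin(nη))″ = -n² sin(nη), so exp(-2n²σ) sin(nη) solves the heat equation; by superposition u(η,σ) = Σ c_n exp(-2n²σ) sin(nη).
Reading off the coefficients: c_1=-2, c_2=-2, c_3=1, so u(η,σ) = -2exp(-2σ)sin(η) - 2exp(-8σ)sin(2η) + exp(-18σ)sin(3η).
Substituting back η = x - 2τ, σ = τ: T(x,τ) = u(x - 2τ, τ).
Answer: T(x, τ) = -2exp(-2τ)sin(x - 2τ) - 2exp(-8τ)sin(2x - 4τ) + exp(-18τ)sin(3x - 6τ)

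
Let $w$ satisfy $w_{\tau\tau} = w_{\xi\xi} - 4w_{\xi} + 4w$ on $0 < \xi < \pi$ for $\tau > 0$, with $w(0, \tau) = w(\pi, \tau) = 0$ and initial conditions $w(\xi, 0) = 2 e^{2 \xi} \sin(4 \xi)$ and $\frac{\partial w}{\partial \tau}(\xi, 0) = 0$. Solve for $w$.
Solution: Substitute $w = e^{2\xi}u$, i.e. $u = e^{-2\xi}w$.
By the product rule, $w_{\xi} = e^{2\xi}(u_{\xi} + 2u)$, $w_{\xi\xi} = e^{2\xi}(u_{\xi\xi} + 4u_{\xi} + 4u)$, $w_{\tau\tau} = e^{2\xi}u_{\tau\tau}$.
Substituting into the PDE and dividing by $e^{2\xi}$: $u_{\tau\tau} = (u_{\xi\xi} + 4u_{\xi} + 4u) - 4(u_{\xi} + 2u) + 4u$.
The lower-order terms cancel, leaving the standard wave equation $u_{\tau\tau} = u_{\xi\xi}$.
Initial data for $u$: $u(\xi,0) = e^{-2\xi}w(\xi,0) = 2 \sin(4 \xi)$; $u_{\tau}(\xi,0) = e^{-2\xi}w_{\tau}(\xi,0) = 0$. The boundary conditions carry over: $u(0,\tau) = u(\pi,\tau) = 0$.
Solve for $u$:
  Using separation of variables $u = X(\xi)T(\tau)$:
  Eigenfunctions: $\sin(n\xi)$, $n = 1, 2, 3, \ldots$
  General solution: $u(\xi, \tau) = \sum [A_n \cos(n \tau) + B_n \sin(n \tau)] \sin(n\xi)$
  From $u(\xi,0) = 2 \sin(4 \xi)$: $A_4=2$. From $u_{\tau}(\xi,0) = 0$: all $B_n = 0$.
Hence $u(\xi,\tau) = 2 \sin(4 \xi) \cos(4 \tau)$.
Transform back: $w(\xi,\tau) = e^{2\xi}u(\xi,\tau)$.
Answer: $w(\xi, \tau) = 2 e^{2 \xi} \sin(4 \xi) \cos(4 \tau)$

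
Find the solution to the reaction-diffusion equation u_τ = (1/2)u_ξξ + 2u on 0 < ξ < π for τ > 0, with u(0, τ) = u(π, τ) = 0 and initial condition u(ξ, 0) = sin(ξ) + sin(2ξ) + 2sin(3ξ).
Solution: Substitute u = exp(2τ)w.
Then u_τ = exp(2τ)(w_τ + 2w), u_ξξ = exp(2τ)w_ξξ; substituting and dividing by exp(2τ), the lower-order terms cancel: w_τ = (1/2)w_ξξ (standard heat equation).
Data for w: w(ξ,0) = u(ξ,0) = sin(ξ) + sin(2ξ) + 2sin(3ξ). The boundary conditions carry over: w(0,τ) = w(π,τ) = 0.
Separating variables: w = Σ c_n exp(-n²τ/2) sin(nξ). From w(ξ,0) = sin(ξ) + sin(2ξ) + 2sin(3ξ): c_1=1, c_2=1, c_3=2.
So w(ξ,τ) = exp(-2τ)sin(2ξ) + exp(-τ/2)sin(ξ) + 2exp(-9τ/2)sin(3ξ), and u(ξ,τ) = exp(2τ)w(ξ,τ).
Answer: u(ξ, τ) = exp(3τ/2)sin(ξ) + sin(2ξ) + 2exp(-5τ/2)sin(3ξ)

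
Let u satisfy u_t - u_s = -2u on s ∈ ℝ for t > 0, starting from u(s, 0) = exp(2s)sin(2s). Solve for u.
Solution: Substitute u = exp(2s)w, i.e. w = exp(-2s)u.
By the product rule, u_s = exp(2s)(w_s + 2w), u_t = exp(2s)w_t.
Substituting into the PDE and dividing by exp(2s): w_t - (w_s + 2w) = -2w.
The lower-order terms cancel, leaving the standard advection equation w_t - w_s = 0.
Initial data for w: w(s,0) = exp(-2s)u(s,0) = sin(2s).
Solve for w:
  By method of characteristics (waves move left with speed 1):
  Along characteristics s + t = const, w is constant, so w(s,t) = f(s + t) with f = w(·, 0).
Hence w(s,t) = sin(2s + 2t).
Transform back: u(s,t) = exp(2s)w(s,t).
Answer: u(s, t) = exp(2s)sin(2s + 2t)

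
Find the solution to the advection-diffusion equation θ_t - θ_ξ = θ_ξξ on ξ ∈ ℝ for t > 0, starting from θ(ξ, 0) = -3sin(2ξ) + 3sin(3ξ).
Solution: Change to a moving frame: let η = ξ + t, σ = t and write θ(ξ,t) = u(η,σ).
By the chain rule θ_t = u_σ + u_η, θ_ξ = u_η, θ_ξξ = u_ηη.
Then θ_t - θ_ξ = u_σ: the advection term cancels and the PDE becomes the heat equation u_σ = u_ηη on η ∈ ℝ.
Initial data: u(η,0) = θ(η,0) = -3sin(2η) + 3sin(3η).
On η ∈ ℝ each mode satisfies (sin(nη))″ = -n² sin(nη), so exp(-n²σ) sin(nη) solves the heat equation; by superposition u(η,σ) = Σ c_n exp(-n²σ) sin(nη).
Reading off the coefficients: c_2=-3, c_3=3, so u(η,σ) = -3exp(-4σ)sin(2η) + 3exp(-9σ)sin(3η).
Substituting back η = ξ + t, σ = t: θ(ξ,t) = u(ξ + t, t).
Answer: θ(ξ, t) = -3exp(-4t)sin(2t + 2ξ) + 3exp(-9t)sin(3t + 3ξ)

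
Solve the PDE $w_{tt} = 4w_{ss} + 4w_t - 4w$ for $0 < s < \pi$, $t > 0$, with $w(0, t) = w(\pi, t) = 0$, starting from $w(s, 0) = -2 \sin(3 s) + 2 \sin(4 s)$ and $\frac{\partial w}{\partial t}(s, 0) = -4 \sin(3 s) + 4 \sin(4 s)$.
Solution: Substitute $w = e^{2t}u$.
Then $w_t = e^{2t}(u_t + 2u)$, $w_{tt} = e^{2t}(u_{tt} + 4u_t + 4u)$, $w_{ss} = e^{2t}u_{ss}$; substituting and dividing by $e^{2t}$, the lower-order terms cancel: $u_{tt} = 4u_{ss}$ (standard wave equation).
Data for $u$: $u(s,0) = w(s,0) = -2 \sin(3 s) + 2 \sin(4 s)$; $u_t(s,0) = w_t(s,0) - 2w(s,0) = 0$. The boundary conditions carry over: $u(0,t) = u(\pi,t) = 0$.
Separating variables: $u = \sum [A_n \cos(\omega_n t) + B_n \sin(\omega_n t)] \sin(ns)$, $\omega_n = 2n$. From ICs: $A_3=-2, A_4=2$.
So $u(s,t) = -2 \sin(3 s) \cos(6 t) + 2 \sin(4 s) \cos(8 t)$, and $w(s,t) = e^{2t}u(s,t)$.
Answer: $w(s, t) = -2 e^{2 t} \sin(3 s) \cos(6 t) + 2 e^{2 t} \sin(4 s) \cos(8 t)$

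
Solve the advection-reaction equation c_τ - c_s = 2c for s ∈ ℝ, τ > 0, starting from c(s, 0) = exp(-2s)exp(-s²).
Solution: Substitute c = exp(-2s)u.
Then c_s = exp(-2s)(u_s - 2u), c_τ = exp(-2s)u_τ; substituting and dividing by exp(-2s), the lower-order terms cancel: u_τ - u_s = 0 (standard advection equation).
Data for u: u(s,0) = exp(2s)c(s,0) = exp(-s²).
By characteristics (ds/dτ = -1), u(s,τ) = f(s + τ) with f = u(·, 0).
So u(s,τ) = exp(-(s + τ)²), and c(s,τ) = exp(-2s)u(s,τ).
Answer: c(s, τ) = exp(-2s)exp(-(s + τ)²)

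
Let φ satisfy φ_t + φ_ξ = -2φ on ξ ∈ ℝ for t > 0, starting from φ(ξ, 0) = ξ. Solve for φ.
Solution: Substitute φ = exp(-2t)u, i.e. u = exp(2t)φ.
By the product rule, φ_t = exp(-2t)(u_t - 2u), φ_ξ = exp(-2t)u_ξ.
Substituting into the PDE and dividing by exp(-2t): u_t - 2u + u_ξ = -2u.
The lower-order terms cancel, leaving the standard advection equation u_t + u_ξ = 0.
Initial data for u: u(ξ,0) = φ(ξ,0) = ξ.
Solve for u:
  By method of characteristics (waves move right with speed 1):
  Along characteristics ξ - t = const, u is constant, so u(ξ,t) = f(ξ - t) with f = u(·, 0).
Hence u(ξ,t) = -t + ξ.
Transform back: φ(ξ,t) = exp(-2t)u(ξ,t).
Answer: φ(ξ, t) = -texp(-2t) + ξexp(-2t)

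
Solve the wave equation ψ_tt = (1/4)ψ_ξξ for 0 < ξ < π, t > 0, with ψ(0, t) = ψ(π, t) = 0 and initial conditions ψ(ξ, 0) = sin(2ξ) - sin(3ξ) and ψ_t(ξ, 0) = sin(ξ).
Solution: Using separation of variables ψ = X(ξ)T(t):
Eigenfunctions: sin(nξ), n = 1, 2, 3, ...
General solution: ψ(ξ, t) = Σ [A_n cos(n t/2) + B_n sin(n t/2)] sin(nξ)
From ψ(ξ,0) = sin(2ξ) - sin(3ξ): A_2=1, A_3=-1. From ψ_t(ξ,0) = sin(ξ), using ψ_t(ξ,0) = Σ ω_n B_n sin(nξ) with ω_n = n/2: B_1 = 1/(1/2) = 2.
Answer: ψ(ξ, t) = 2sin(t/2)sin(ξ) + sin(2ξ)cos(t) - sin(3ξ)cos(3t/2)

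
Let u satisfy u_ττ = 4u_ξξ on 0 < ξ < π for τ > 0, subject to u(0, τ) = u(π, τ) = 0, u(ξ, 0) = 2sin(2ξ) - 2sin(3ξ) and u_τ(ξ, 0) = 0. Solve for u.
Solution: Using separation of variables u = X(ξ)T(τ):
Eigenfunctions: sin(nξ), n = 1, 2, 3, ...
General solution: u(ξ, τ) = Σ [A_n cos(2n τ) + B_n sin(2n τ)] sin(nξ)
From u(ξ,0) = 2sin(2ξ) - 2sin(3ξ): A_2=2, A_3=-2. From u_τ(ξ,0) = 0: all B_n = 0.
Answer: u(ξ, τ) = 2sin(2ξ)cos(4τ) - 2sin(3ξ)cos(6τ)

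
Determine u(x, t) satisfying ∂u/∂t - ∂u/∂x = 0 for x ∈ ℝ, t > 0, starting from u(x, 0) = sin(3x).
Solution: By method of characteristics (waves move left with speed 1):
Along characteristics x + t = const, u is constant, so u(x,t) = f(x + t) with f = u(·, 0).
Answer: u(x, t) = sin(3t + 3x)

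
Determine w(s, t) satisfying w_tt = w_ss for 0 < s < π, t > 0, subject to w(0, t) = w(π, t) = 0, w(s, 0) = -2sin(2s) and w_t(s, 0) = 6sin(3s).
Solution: Using separation of variables w = X(s)T(t):
Eigenfunctions: sin(ns), n = 1, 2, 3, ...
General solution: w(s, t) = Σ [A_n cos(n t) + B_n sin(n t)] sin(ns)
From w(s,0) = -2sin(2s): A_2=-2. From w_t(s,0) = 6sin(3s), using w_t(s,0) = Σ ω_n B_n sin(ns) with ω_n = n: B_3 = 6/3 = 2.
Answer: w(s, t) = -2sin(2s)cos(2t) + 2sin(3s)sin(3t)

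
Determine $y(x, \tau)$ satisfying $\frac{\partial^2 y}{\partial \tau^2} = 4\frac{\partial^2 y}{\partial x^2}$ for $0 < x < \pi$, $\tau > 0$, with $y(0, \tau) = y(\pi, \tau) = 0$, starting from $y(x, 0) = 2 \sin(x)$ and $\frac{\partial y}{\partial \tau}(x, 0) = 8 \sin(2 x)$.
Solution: Using separation of variables $y = X(x)T(\tau)$:
Eigenfunctions: $\sin(nx)$, $n = 1, 2, 3, \ldots$
General solution: $y(x, \tau) = \sum [A_n \cos(2n \tau) + B_n \sin(2n \tau)] \sin(nx)$
From $y(x,0) = 2 \sin(x)$: $A_1=2$. From $y_{\tau}(x,0) = 8 \sin(2 x)$, using $y_{\tau}(x,0) = \sum \omega_n B_n \sin(nx)$ with $\omega_n = 2n$: $B_2 = 8/4 = 2$.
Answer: $y(x, \tau) = 2 \sin(4 \tau) \sin(2 x) + 2 \sin(x) \cos(2 \tau)$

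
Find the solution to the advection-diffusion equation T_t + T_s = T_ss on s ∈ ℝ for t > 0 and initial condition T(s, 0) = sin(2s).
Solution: Change to a moving frame: let η = s - t, σ = t and write T(s,t) = u(η,σ).
By the chain rule T_t = u_σ - u_η, T_s = u_η, T_ss = u_ηη.
Then T_t + T_s = u_σ: the advection term cancels and the PDE becomes the heat equation u_σ = u_ηη on η ∈ ℝ.
Initial data: u(η,0) = T(η,0) = sin(2η).
On η ∈ ℝ each mode satisfies (sin(nη))″ = -n² sin(nη), so exp(-n²σ) sin(nη) solves the heat equation; by superposition u(η,σ) = Σ c_n exp(-n²σ) sin(nη).
Reading off the coefficients: c_2=1, so u(η,σ) = exp(-4σ)sin(2η).
Substituting back η = s - t, σ = t: T(s,t) = u(s - t, t).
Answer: T(s, t) = exp(-4t)sin(2s - 2t)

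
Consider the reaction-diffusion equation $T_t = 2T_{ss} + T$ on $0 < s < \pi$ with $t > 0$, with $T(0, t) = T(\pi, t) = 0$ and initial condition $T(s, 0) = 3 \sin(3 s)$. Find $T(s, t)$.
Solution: Substitute $T = e^{t}u$.
Then $T_t = e^{t}(u_t + u)$, $T_{ss} = e^{t}u_{ss}$; substituting and dividing by $e^{t}$, the lower-order terms cancel: $u_t = 2u_{ss}$ (standard heat equation).
Data for $u$: $u(s,0) = T(s,0) = 3 \sin(3 s)$. The boundary conditions carry over: $u(0,t) = u(\pi,t) = 0$.
Separating variables: $u = \sum c_n e^{-2n^2t} \sin(ns)$. From $u(s,0) = 3 \sin(3 s)$: $c_3=3$.
So $u(s,t) = 3 e^{-18 t} \sin(3 s)$, and $T(s,t) = e^{t}u(s,t)$.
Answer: $T(s, t) = 3 e^{-17 t} \sin(3 s)$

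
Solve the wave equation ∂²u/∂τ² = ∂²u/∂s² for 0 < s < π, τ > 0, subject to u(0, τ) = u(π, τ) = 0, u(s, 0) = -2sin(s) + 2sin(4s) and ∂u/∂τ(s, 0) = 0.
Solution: Using separation of variables u = X(s)T(τ):
Eigenfunctions: sin(ns), n = 1, 2, 3, ...
General solution: u(s, τ) = Σ [A_n cos(n τ) + B_n sin(n τ)] sin(ns)
From u(s,0) = -2sin(s) + 2sin(4s): A_1=-2, A_4=2. From u_τ(s,0) = 0: all B_n = 0.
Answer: u(s, τ) = -2sin(s)cos(τ) + 2sin(4s)cos(4τ)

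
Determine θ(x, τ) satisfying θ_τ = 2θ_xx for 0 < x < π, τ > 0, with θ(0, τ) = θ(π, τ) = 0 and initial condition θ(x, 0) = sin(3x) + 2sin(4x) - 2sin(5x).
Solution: Separating variables: θ = Σ c_n exp(-2n²τ) sin(nx). From θ(x,0) = sin(3x) + 2sin(4x) - 2sin(5x): c_3=1, c_4=2, c_5=-2.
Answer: θ(x, τ) = exp(-18τ)sin(3x) + 2exp(-32τ)sin(4x) - 2exp(-50τ)sin(5x)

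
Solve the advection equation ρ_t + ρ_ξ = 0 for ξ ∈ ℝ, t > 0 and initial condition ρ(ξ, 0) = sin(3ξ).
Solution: By characteristics (dξ/dt = 1), ρ(ξ,t) = f(ξ - t) with f = ρ(·, 0).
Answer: ρ(ξ, t) = -sin(3t - 3ξ)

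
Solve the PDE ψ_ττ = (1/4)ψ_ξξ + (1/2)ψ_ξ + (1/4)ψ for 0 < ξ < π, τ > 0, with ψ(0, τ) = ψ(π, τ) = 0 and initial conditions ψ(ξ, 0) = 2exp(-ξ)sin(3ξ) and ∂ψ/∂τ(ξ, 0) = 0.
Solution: Substitute ψ = exp(-ξ)u, i.e. u = exp(ξ)ψ.
By the product rule, ψ_ξ = exp(-ξ)(u_ξ - u), ψ_ξξ = exp(-ξ)(u_ξξ - 2u_ξ + u), ψ_ττ = exp(-ξ)u_ττ.
Substituting into the PDE and dividing by exp(-ξ): u_ττ = (1/4)(u_ξξ - 2u_ξ + u) + (1/2)(u_ξ - u) + (1/4)u.
The lower-order terms cancel, leaving the standard wave equation u_ττ = (1/4)u_ξξ.
Initial data for u: u(ξ,0) = exp(ξ)ψ(ξ,0) = 2sin(3ξ); u_τ(ξ,0) = exp(ξ)ψ_τ(ξ,0) = 0. The boundary conditions carry over: u(0,τ) = u(π,τ) = 0.
Solve for u:
  Using separation of variables u = X(ξ)T(τ):
  Eigenfunctions: sin(nξ), n = 1, 2, 3, ...
  General solution: u(ξ, τ) = Σ [A_n cos(n τ/2) + B_n sin(n τ/2)] sin(nξ)
  From u(ξ,0) = 2sin(3ξ): A_3=2. From u_τ(ξ,0) = 0: all B_n = 0.
Hence u(ξ,τ) = 2sin(3ξ)cos(3τ/2).
Transform back: ψ(ξ,τ) = exp(-ξ)u(ξ,τ).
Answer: ψ(ξ, τ) = 2exp(-ξ)sin(3ξ)cos(3τ/2)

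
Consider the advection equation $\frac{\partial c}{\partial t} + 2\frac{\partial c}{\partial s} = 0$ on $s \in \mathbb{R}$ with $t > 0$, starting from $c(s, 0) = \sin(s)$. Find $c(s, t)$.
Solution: By method of characteristics (waves move right with speed 2):
Along characteristics $s - 2t =$ const, $c$ is constant, so $c(s,t) = f(s - 2t)$ with $f = c( \cdot , 0)$.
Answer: $c(s, t) = \sin(s - 2 t)$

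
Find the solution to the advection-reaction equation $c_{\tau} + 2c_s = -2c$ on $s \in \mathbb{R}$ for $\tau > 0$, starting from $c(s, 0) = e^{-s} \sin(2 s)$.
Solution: Substitute $c = e^{-s}u$, i.e. $u = e^{s}c$.
By the product rule, $c_s = e^{-s}(u_s - u)$, $c_{\tau} = e^{-s}u_{\tau}$.
Substituting into the PDE and dividing by $e^{-s}$: $u_{\tau} + 2(u_s - u) = -2u$.
The lower-order terms cancel, leaving the standard advection equation $u_{\tau} + 2u_s = 0$.
Initial data for $u$: $u(s,0) = e^{s}c(s,0) = \sin(2 s)$.
Solve for $u$:
  By method of characteristics (waves move right with speed 2):
  Along characteristics $s - 2\tau =$ const, $u$ is constant, so $u(s,\tau) = f(s - 2\tau)$ with $f = u( \cdot , 0)$.
Hence $u(s,\tau) = \sin(2 s - 4 \tau)$.
Transform back: $c(s,\tau) = e^{-s}u(s,\tau)$.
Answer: $c(s, \tau) = - e^{-s} \sin(4 \tau - 2 s)$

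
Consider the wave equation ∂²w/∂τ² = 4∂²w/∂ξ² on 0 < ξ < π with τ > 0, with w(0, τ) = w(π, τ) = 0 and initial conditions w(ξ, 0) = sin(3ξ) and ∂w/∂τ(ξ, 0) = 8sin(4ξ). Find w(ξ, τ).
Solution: Separating variables: w = Σ [A_n cos(ω_n τ) + B_n sin(ω_n τ)] sin(nξ), ω_n = 2n. From ICs (B_n = velocity coefficient / ω_n): A_3=1, B_4=1.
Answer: w(ξ, τ) = sin(3ξ)cos(6τ) + sin(4ξ)sin(8τ)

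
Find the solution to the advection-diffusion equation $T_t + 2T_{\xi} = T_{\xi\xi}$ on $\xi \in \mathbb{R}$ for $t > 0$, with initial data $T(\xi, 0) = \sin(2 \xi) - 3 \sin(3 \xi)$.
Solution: Moving frame: $\eta = \xi - 2t$, $\sigma = t$, $T = u(\eta,\sigma)$, so $T_t = u_{\sigma} - 2u_{\eta}$ and $T_{\xi\xi} = u_{\eta\eta}$.
Hence $T_t + 2T_{\xi} = u_{\sigma}$ and the PDE becomes the heat equation $u_{\sigma} = u_{\eta\eta}$ on $\eta \in \mathbb{R}$.
Initial data: $u(\eta,0) = T(\eta,0) = \sin(2 \eta) - 3 \sin(3 \eta)$. Each mode $\sin(n\eta)$ decays as $e^{-n^2\sigma}$ on $\mathbb{R}$, so $u(\eta,\sigma) = \sum c_n e^{-n^2\sigma} \sin(n\eta)$ with $c_2=1, c_3=-3$: $u(\eta,\sigma) = e^{-4 \sigma} \sin(2 \eta) - 3 e^{-9 \sigma} \sin(3 \eta)$.
Substituting back: $T(\xi,t) = u(\xi - 2t, t)$.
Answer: $T(\xi, t) = e^{-4 t} \sin(2 \xi - 4 t) - 3 e^{-9 t} \sin(3 \xi - 6 t)$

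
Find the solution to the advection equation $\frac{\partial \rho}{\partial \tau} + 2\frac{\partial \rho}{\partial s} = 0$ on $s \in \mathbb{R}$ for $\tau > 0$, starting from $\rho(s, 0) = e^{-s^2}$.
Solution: By method of characteristics (waves move right with speed 2):
Along characteristics $s - 2\tau =$ const, $\rho$ is constant, so $\rho(s,\tau) = f(s - 2\tau)$ with $f = \rho( \cdot , 0)$.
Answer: $\rho(s, \tau) = e^{-(-2 \tau + s)^2}$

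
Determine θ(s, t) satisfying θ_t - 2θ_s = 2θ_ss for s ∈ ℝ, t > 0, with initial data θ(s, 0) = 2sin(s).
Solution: Change to a moving frame: let η = s + 2t, σ = t and write θ(s,t) = u(η,σ).
By the chain rule θ_t = u_σ + 2u_η, θ_s = u_η, θ_ss = u_ηη.
Then θ_t - 2θ_s = u_σ: the advection term cancels and the PDE becomes the heat equation u_σ = 2u_ηη on η ∈ ℝ.
Initial data: u(η,0) = θ(η,0) = 2sin(η).
On η ∈ ℝ each mode satisfies (sin(nη))″ = -n² sin(nη), so exp(-2n²σ) sin(nη) solves the heat equation; by superposition u(η,σ) = Σ c_n exp(-2n²σ) sin(nη).
Reading off the coefficients: c_1=2, so u(η,σ) = 2exp(-2σ)sin(η).
Substituting back η = s + 2t, σ = t: θ(s,t) = u(s + 2t, t).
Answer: θ(s, t) = 2exp(-2t)sin(s + 2t)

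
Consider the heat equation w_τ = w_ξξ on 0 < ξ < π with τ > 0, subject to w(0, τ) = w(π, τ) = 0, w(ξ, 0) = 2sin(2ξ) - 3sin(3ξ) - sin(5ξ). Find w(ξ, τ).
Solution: Using separation of variables w = X(ξ)T(τ):
Eigenfunctions: sin(nξ), n = 1, 2, 3, ...
General solution: w(ξ, τ) = Σ c_n sin(nξ) exp(-n² τ)
Matching w(ξ,0) = 2sin(2ξ) - 3sin(3ξ) - sin(5ξ) term by term: c_2=2, c_3=-3, c_5=-1.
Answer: w(ξ, τ) = 2exp(-4τ)sin(2ξ) - 3exp(-9τ)sin(3ξ) - exp(-25τ)sin(5ξ)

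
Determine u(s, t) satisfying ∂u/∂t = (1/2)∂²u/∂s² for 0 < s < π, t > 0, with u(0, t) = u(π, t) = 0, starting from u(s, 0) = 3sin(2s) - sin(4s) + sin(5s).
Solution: Separating variables: u = Σ c_n exp(-n²t/2) sin(ns). From u(s,0) = 3sin(2s) - sin(4s) + sin(5s): c_2=3, c_4=-1, c_5=1.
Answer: u(s, t) = 3exp(-2t)sin(2s) - exp(-8t)sin(4s) + exp(-25t/2)sin(5s)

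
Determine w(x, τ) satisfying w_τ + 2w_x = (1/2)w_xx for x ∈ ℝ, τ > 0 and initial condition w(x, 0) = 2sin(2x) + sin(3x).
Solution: Change to a moving frame: let η = x - 2τ, σ = τ and write w(x,τ) = u(η,σ).
By the chain rule w_τ = u_σ - 2u_η, w_x = u_η, w_xx = u_ηη.
Then w_τ + 2w_x = u_σ: the advection term cancels and the PDE becomes the heat equation u_σ = (1/2)u_ηη on η ∈ ℝ.
Initial data: u(η,0) = w(η,0) = 2sin(2η) + sin(3η).
On η ∈ ℝ each mode satisfies (sin(nη))″ = -n² sin(nη), so exp(-n²σ/2) sin(nη) solves the heat equation; by superposition u(η,σ) = Σ c_n exp(-n²σ/2) sin(nη).
Reading off the coefficients: c_2=2, c_3=1, so u(η,σ) = 2exp(-2σ)sin(2η) + exp(-9σ/2)sin(3η).
Substituting back η = x - 2τ, σ = τ: w(x,τ) = u(x - 2τ, τ).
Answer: w(x, τ) = 2exp(-2τ)sin(2x - 4τ) + exp(-9τ/2)sin(3x - 6τ)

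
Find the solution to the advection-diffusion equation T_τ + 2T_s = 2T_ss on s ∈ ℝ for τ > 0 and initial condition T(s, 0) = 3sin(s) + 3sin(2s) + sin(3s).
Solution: Change to a moving frame: let η = s - 2τ, σ = τ and write T(s,τ) = u(η,σ).
By the chain rule T_τ = u_σ - 2u_η, T_s = u_η, T_ss = u_ηη.
Then T_τ + 2T_s = u_σ: the advection term cancels and the PDE becomes the heat equation u_σ = 2u_ηη on η ∈ ℝ.
Initial data: u(η,0) = T(η,0) = 3sin(η) + 3sin(2η) + sin(3η).
On η ∈ ℝ each mode satisfies (sin(nη))″ = -n² sin(nη), so exp(-2n²σ) sin(nη) solves the heat equation; by superposition u(η,σ) = Σ c_n exp(-2n²σ) sin(nη).
Reading off the coefficients: c_1=3, c_2=3, c_3=1, so u(η,σ) = 3exp(-2σ)sin(η) + 3exp(-8σ)sin(2η) + exp(-18σ)sin(3η).
Substituting back η = s - 2τ, σ = τ: T(s,τ) = u(s - 2τ, τ).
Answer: T(s, τ) = 3exp(-2τ)sin(s - 2τ) + 3exp(-8τ)sin(2s - 4τ) + exp(-18τ)sin(3s - 6τ)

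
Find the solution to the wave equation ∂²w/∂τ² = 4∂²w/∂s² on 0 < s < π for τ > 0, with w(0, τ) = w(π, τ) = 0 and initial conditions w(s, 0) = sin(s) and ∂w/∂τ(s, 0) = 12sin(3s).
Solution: Separating variables: w = Σ [A_n cos(ω_n τ) + B_n sin(ω_n τ)] sin(ns), ω_n = 2n. From ICs (B_n = velocity coefficient / ω_n): A_1=1, B_3=2.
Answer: w(s, τ) = sin(s)cos(2τ) + 2sin(3s)sin(6τ)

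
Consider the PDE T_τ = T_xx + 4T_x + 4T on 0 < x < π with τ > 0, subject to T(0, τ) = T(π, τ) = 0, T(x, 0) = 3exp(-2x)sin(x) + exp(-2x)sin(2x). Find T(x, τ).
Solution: Substitute T = exp(-2x)u, i.e. u = exp(2x)T.
By the product rule, T_x = exp(-2x)(u_x - 2u), T_xx = exp(-2x)(u_xx - 4u_x + 4u), T_τ = exp(-2x)u_τ.
Substituting into the PDE and dividing by exp(-2x): u_τ = (u_xx - 4u_x + 4u) + 4(u_x - 2u) + 4u.
The lower-order terms cancel, leaving the standard heat equation u_τ = u_xx.
Initial data for u: u(x,0) = exp(2x)T(x,0) = 3sin(x) + sin(2x). The boundary conditions carry over: u(0,τ) = u(π,τ) = 0.
Solve for u:
  Using separation of variables u = X(x)G(τ):
  Eigenfunctions: sin(nx), n = 1, 2, 3, ...
  General solution: u(x, τ) = Σ c_n sin(nx) exp(-n² τ)
  Matching u(x,0) = 3sin(x) + sin(2x) term by term: c_1=3, c_2=1.
Hence u(x,τ) = 3exp(-τ)sin(x) + exp(-4τ)sin(2x).
Transform back: T(x,τ) = exp(-2x)u(x,τ).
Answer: T(x, τ) = 3exp(-2x)exp(-τ)sin(x) + exp(-2x)exp(-4τ)sin(2x)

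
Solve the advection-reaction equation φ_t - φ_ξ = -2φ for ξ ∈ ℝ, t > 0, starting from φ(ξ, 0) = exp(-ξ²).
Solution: Substitute φ = exp(-2t)u, i.e. u = exp(2t)φ.
By the product rule, φ_t = exp(-2t)(u_t - 2u), φ_ξ = exp(-2t)u_ξ.
Substituting into the PDE and dividing by exp(-2t): u_t - 2u - u_ξ = -2u.
The lower-order terms cancel, leaving the standard advection equation u_t - u_ξ = 0.
Initial data for u: u(ξ,0) = φ(ξ,0) = exp(-ξ²).
Solve for u:
  By method of characteristics (waves move left with speed 1):
  Along characteristics ξ + t = const, u is constant, so u(ξ,t) = f(ξ + t) with f = u(·, 0).
Hence u(ξ,t) = exp(-(t + ξ)²).
Transform back: φ(ξ,t) = exp(-2t)u(ξ,t).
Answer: φ(ξ, t) = exp(-2t)exp(-(t + ξ)²)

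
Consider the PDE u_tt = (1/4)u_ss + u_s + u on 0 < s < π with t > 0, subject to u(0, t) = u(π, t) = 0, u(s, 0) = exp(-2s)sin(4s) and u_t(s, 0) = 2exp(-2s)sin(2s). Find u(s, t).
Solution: Substitute u = exp(-2s)w, i.e. w = exp(2s)u.
By the product rule, u_s = exp(-2s)(w_s - 2w), u_ss = exp(-2s)(w_ss - 4w_s + 4w), u_tt = exp(-2s)w_tt.
Substituting into the PDE and dividing by exp(-2s): w_tt = (1/4)(w_ss - 4w_s + 4w) + (w_s - 2w) + w.
The lower-order terms cancel, leaving the standard wave equation w_tt = (1/4)w_ss.
Initial data for w: w(s,0) = exp(2s)u(s,0) = sin(4s); w_t(s,0) = exp(2s)u_t(s,0) = 2sin(2s). The boundary conditions carry over: w(0,t) = w(π,t) = 0.
Solve for w:
  Using separation of variables w = X(s)T(t):
  Eigenfunctions: sin(ns), n = 1, 2, 3, ...
  General solution: w(s, t) = Σ [A_n cos(n t/2) + B_n sin(n t/2)] sin(ns)
  From w(s,0) = sin(4s): A_4=1. From w_t(s,0) = 2sin(2s), using w_t(s,0) = Σ ω_n B_n sin(ns) with ω_n = n/2: B_2 = 2/1 = 2.
Hence w(s,t) = 2sin(2s)sin(t) + sin(4s)cos(2t).
Transform back: u(s,t) = exp(-2s)w(s,t).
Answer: u(s, t) = 2exp(-2s)sin(2s)sin(t) + exp(-2s)sin(4s)cos(2t)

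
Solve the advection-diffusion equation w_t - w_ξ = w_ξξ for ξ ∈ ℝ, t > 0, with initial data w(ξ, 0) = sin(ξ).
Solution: Change to a moving frame: let η = ξ + t, σ = t and write w(ξ,t) = u(η,σ).
By the chain rule w_t = u_σ + u_η, w_ξ = u_η, w_ξξ = u_ηη.
Then w_t - w_ξ = u_σ: the advection term cancels and the PDE becomes the heat equation u_σ = u_ηη on η ∈ ℝ.
Initial data: u(η,0) = w(η,0) = sin(η).
On η ∈ ℝ each mode satisfies (sin(nη))″ = -n² sin(nη), so exp(-n²σ) sin(nη) solves the heat equation; by superposition u(η,σ) = Σ c_n exp(-n²σ) sin(nη).
Reading off the coefficients: c_1=1, so u(η,σ) = exp(-σ)sin(η).
Substituting back η = ξ + t, σ = t: w(ξ,t) = u(ξ + t, t).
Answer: w(ξ, t) = exp(-t)sin(t + ξ)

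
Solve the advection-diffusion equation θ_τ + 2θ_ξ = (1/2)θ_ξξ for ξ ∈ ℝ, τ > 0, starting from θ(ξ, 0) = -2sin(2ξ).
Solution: Moving frame: η = ξ - 2τ, σ = τ, θ = u(η,σ), so θ_τ = u_σ - 2u_η and θ_ξξ = u_ηη.
Hence θ_τ + 2θ_ξ = u_σ and the PDE becomes the heat equation u_σ = (1/2)u_ηη on η ∈ ℝ.
Initial data: u(η,0) = θ(η,0) = -2sin(2η). Each mode sin(nη) decays as exp(-n²σ/2) on ℝ, so u(η,σ) = Σ c_n exp(-n²σ/2) sin(nη) with c_2=-2: u(η,σ) = -2exp(-2σ)sin(2η).
Substituting back: θ(ξ,τ) = u(ξ - 2τ, τ).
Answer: θ(ξ, τ) = -2exp(-2τ)sin(2ξ - 4τ)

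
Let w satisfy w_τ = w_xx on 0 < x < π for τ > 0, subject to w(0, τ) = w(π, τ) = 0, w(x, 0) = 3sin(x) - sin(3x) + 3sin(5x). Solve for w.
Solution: Separating variables: w = Σ c_n exp(-n²τ) sin(nx). From w(x,0) = 3sin(x) - sin(3x) + 3sin(5x): c_1=3, c_3=-1, c_5=3.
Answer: w(x, τ) = 3exp(-τ)sin(x) - exp(-9τ)sin(3x) + 3exp(-25τ)sin(5x)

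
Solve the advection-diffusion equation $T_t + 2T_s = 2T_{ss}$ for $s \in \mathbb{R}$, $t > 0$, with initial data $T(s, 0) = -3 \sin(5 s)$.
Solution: Change to a moving frame: let $\eta = s - 2t$, $\sigma = t$ and write $T(s,t) = u(\eta,\sigma)$.
By the chain rule $T_t = u_{\sigma} - 2u_{\eta}$, $T_s = u_{\eta}$, $T_{ss} = u_{\eta\eta}$.
Then $T_t + 2T_s = u_{\sigma}$: the advection term cancels and the PDE becomes the heat equation $u_{\sigma} = 2u_{\eta\eta}$ on $\eta \in \mathbb{R}$.
Initial data: $u(\eta,0) = T(\eta,0) = -3 \sin(5 \eta)$.
On $\eta \in \mathbb{R}$ each mode satisfies $(\sin(n\eta))'' = -n^2 \sin(n\eta)$, so $e^{-2n^2\sigma} \sin(n\eta)$ solves the heat equation; by superposition $u(\eta,\sigma) = \sum c_n e^{-2n^2\sigma} \sin(n\eta)$.
Reading off the coefficients: $c_5=-3$, so $u(\eta,\sigma) = -3 e^{-50 \sigma} \sin(5 \eta)$.
Substituting back $\eta = s - 2t$, $\sigma = t$: $T(s,t) = u(s - 2t, t)$.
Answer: $T(s, t) = -3 e^{-50 t} \sin(5 s - 10 t)$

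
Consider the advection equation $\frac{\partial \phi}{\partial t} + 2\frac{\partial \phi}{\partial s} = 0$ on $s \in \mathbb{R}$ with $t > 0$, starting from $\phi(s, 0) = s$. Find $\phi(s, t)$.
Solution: By method of characteristics (waves move right with speed 2):
Along characteristics $s - 2t =$ const, $\phi$ is constant, so $\phi(s,t) = f(s - 2t)$ with $f = \phi( \cdot , 0)$.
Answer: $\phi(s, t) = s - 2 t$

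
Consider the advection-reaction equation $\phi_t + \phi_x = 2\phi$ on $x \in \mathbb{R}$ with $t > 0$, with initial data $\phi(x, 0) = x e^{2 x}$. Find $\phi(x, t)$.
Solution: Substitute $\phi = e^{2x}u$, i.e. $u = e^{-2x}\phi$.
By the product rule, $\phi_x = e^{2x}(u_x + 2u)$, $\phi_t = e^{2x}u_t$.
Substituting into the PDE and dividing by $e^{2x}$: $u_t + (u_x + 2u) = 2u$.
The lower-order terms cancel, leaving the standard advection equation $u_t + u_x = 0$.
Initial data for $u$: $u(x,0) = e^{-2x}\phi(x,0) = x$.
Solve for $u$:
  By method of characteristics (waves move right with speed 1):
  Along characteristics $x - t =$ const, $u$ is constant, so $u(x,t) = f(x - t)$ with $f = u( \cdot , 0)$.
Hence $u(x,t) = - t + x$.
Transform back: $\phi(x,t) = e^{2x}u(x,t)$.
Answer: $\phi(x, t) = - t e^{2 x} + x e^{2 x}$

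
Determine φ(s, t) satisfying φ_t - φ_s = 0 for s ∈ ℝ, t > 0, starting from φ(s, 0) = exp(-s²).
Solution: By characteristics (ds/dt = -1), φ(s,t) = f(s + t) with f = φ(·, 0).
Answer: φ(s, t) = exp(-(s + t)²)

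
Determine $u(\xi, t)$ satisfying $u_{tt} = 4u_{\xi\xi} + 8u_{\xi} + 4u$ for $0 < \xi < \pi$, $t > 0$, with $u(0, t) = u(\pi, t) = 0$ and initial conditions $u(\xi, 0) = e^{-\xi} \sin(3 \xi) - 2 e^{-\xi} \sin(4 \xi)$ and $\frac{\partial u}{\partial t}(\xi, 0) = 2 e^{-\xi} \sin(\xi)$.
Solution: Substitute $u = e^{-\xi}w$, i.e. $w = e^{\xi}u$.
By the product rule, $u_{\xi} = e^{-\xi}(w_{\xi} - w)$, $u_{\xi\xi} = e^{-\xi}(w_{\xi\xi} - 2w_{\xi} + w)$, $u_{tt} = e^{-\xi}w_{tt}$.
Substituting into the PDE and dividing by $e^{-\xi}$: $w_{tt} = 4(w_{\xi\xi} - 2w_{\xi} + w) + 8(w_{\xi} - w) + 4w$.
The lower-order terms cancel, leaving the standard wave equation $w_{tt} = 4w_{\xi\xi}$.
Initial data for $w$: $w(\xi,0) = e^{\xi}u(\xi,0) = \sin(3 \xi) - 2 \sin(4 \xi)$; $w_t(\xi,0) = e^{\xi}u_t(\xi,0) = 2 \sin(\xi)$. The boundary conditions carry over: $w(0,t) = w(\pi,t) = 0$.
Solve for $w$:
  Using separation of variables $w = X(\xi)T(t)$:
  Eigenfunctions: $\sin(n\xi)$, $n = 1, 2, 3, \ldots$
  General solution: $w(\xi, t) = \sum [A_n \cos(2n t) + B_n \sin(2n t)] \sin(n\xi)$
  From $w(\xi,0) = \sin(3 \xi) - 2 \sin(4 \xi)$: $A_3=1, A_4=-2$. From $w_t(\xi,0) = 2 \sin(\xi)$, using $w_t(\xi,0) = \sum \omega_n B_n \sin(n\xi)$ with $\omega_n = 2n$: $B_1 = 2/2 = 1$.
Hence $w(\xi,t) = \sin(2 t) \sin(\xi) + \sin(3 \xi) \cos(6 t) - 2 \sin(4 \xi) \cos(8 t)$.
Transform back: $u(\xi,t) = e^{-\xi}w(\xi,t)$.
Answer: $u(\xi, t) = e^{-\xi} \sin(\xi) \sin(2 t) + e^{-\xi} \sin(3 \xi) \cos(6 t) - 2 e^{-\xi} \sin(4 \xi) \cos(8 t)$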